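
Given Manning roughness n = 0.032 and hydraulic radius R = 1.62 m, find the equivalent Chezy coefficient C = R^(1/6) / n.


The Chezy coefficient relates to Manning's n through C = R^(1/6) / n.
R^(1/6) = 1.62^(1/6) = 1.083725.
C = 1.083725 / 0.032 = 33.87 m^(1/2)/s.

33.87


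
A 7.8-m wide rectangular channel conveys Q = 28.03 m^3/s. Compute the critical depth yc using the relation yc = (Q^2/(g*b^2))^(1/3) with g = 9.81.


Using yc = (Q^2 / (g * b^2))^(1/3):
Q^2 = 28.03^2 = 785.68.
g * b^2 = 9.81 * 7.8^2 = 9.81 * 60.84 = 596.84.
Q^2 / (g*b^2) = 785.68 / 596.84 = 1.3164.
yc = 1.3164^(1/3) = 1.096 m.

1.096


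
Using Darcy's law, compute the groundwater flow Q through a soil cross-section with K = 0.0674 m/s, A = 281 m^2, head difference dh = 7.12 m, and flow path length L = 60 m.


Darcy's law: Q = K * A * i, where i = dh/L.
Hydraulic gradient i = 7.12 / 60 = 0.118667.
Q = 0.0674 * 281 * 0.118667
  = 2.2475 m^3/s.

2.2475


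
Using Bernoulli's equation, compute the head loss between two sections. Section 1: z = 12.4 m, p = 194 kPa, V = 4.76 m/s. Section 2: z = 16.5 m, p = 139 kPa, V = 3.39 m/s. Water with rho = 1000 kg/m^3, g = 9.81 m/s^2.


Total head at each section: H = z + p/(rho*g) + V^2/(2g).
H1 = 12.4 + 194*1000/(1000*9.81) + 4.76^2/(2*9.81)
   = 12.4 + 19.776 + 1.1548
   = 33.331 m.
H2 = 16.5 + 139*1000/(1000*9.81) + 3.39^2/(2*9.81)
   = 16.5 + 14.169 + 0.5857
   = 31.255 m.
h_L = H1 - H2 = 33.331 - 31.255 = 2.076 m.

2.076


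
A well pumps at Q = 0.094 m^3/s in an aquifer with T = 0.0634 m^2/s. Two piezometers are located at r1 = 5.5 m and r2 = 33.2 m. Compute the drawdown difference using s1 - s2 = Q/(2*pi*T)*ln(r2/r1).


Thiem equation: s1 - s2 = Q/(2*pi*T) * ln(r2/r1).
ln(r2/r1) = ln(33.2/5.5) = 1.7978.
Q/(2*pi*T) = 0.094 / (2*pi*0.0634) = 0.094 / 0.3984 = 0.236.
s1 - s2 = 0.236 * 1.7978 = 0.4242 m.

0.4242


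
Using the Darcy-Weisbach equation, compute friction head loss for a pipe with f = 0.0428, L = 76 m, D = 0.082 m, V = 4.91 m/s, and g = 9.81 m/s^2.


Darcy-Weisbach equation: h_f = f * (L/D) * V^2/(2g).
f * L/D = 0.0428 * 76/0.082 = 39.6683.
V^2/(2g) = 4.91^2 / (2*9.81) = 24.1081 / 19.62 = 1.2288 m.
h_f = 39.6683 * 1.2288 = 48.742 m.

48.742


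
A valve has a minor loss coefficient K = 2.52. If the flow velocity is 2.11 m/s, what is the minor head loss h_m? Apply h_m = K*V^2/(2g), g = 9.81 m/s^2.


Minor loss formula: h_m = K * V^2/(2g).
V^2 = 2.11^2 = 4.4521.
V^2/(2g) = 4.4521 / 19.62 = 0.2269 m.
h_m = 2.52 * 0.2269 = 0.5718 m.

0.5718


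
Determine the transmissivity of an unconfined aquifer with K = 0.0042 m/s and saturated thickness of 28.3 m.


Transmissivity is defined as T = K * h.
T = 0.0042 * 28.3
  = 0.1189 m^2/s.

0.1189


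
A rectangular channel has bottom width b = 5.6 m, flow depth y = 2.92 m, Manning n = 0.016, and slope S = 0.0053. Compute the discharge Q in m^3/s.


For a rectangular channel, the cross-sectional area A = b * y = 5.6 * 2.92 = 16.35 m^2.
The wetted perimeter P = b + 2y = 5.6 + 2*2.92 = 11.44 m.
Hydraulic radius R = A/P = 16.35/11.44 = 1.4294 m.
Velocity V = (1/n)*R^(2/3)*S^(1/2) = (1/0.016)*1.4294^(2/3)*0.0053^(1/2) = 5.7736 m/s.
Discharge Q = A * V = 16.35 * 5.7736 = 94.41 m^3/s.

94.41


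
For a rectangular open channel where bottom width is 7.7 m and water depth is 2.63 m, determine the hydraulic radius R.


For a rectangular section:
Flow area A = b * y = 7.7 * 2.63 = 20.25 m^2.
Wetted perimeter P = b + 2y = 7.7 + 2*2.63 = 12.96 m.
Hydraulic radius R = A/P = 20.25 / 12.96 = 1.5626 m.

1.5626


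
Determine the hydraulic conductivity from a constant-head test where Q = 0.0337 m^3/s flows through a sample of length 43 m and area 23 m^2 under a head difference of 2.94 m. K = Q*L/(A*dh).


From K = Q*L / (A*dh):
Numerator: Q*L = 0.0337 * 43 = 1.4491.
Denominator: A*dh = 23 * 2.94 = 67.62.
K = 1.4491 / 67.62 = 0.02143 m/s.

0.02143


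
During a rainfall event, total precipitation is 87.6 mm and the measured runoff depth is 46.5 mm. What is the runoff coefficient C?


The runoff coefficient C = runoff depth / rainfall depth.
C = 46.5 / 87.6
  = 0.5308.

0.5308


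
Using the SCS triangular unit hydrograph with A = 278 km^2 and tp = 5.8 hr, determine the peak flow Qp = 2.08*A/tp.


SCS formula: Qp = 2.08 * A / tp.
Qp = 2.08 * 278 / 5.8
   = 578.24 / 5.8
   = 99.7 m^3/s per cm.

99.7


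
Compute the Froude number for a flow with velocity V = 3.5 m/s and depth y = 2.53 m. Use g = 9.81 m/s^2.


The Froude number is defined as Fr = V / sqrt(g*y).
g*y = 9.81 * 2.53 = 24.8193.
sqrt(g*y) = sqrt(24.8193) = 4.9819.
Fr = 3.5 / 4.9819 = 0.7025.

0.7025


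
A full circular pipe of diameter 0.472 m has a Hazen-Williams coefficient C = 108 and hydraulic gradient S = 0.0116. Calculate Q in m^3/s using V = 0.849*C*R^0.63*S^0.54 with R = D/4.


For a full circular pipe, R = D/4 = 0.472/4 = 0.118 m.
V = 0.849 * 108 * 0.118^0.63 * 0.0116^0.54
  = 0.849 * 108 * 0.260187 * 0.090117
  = 2.1499 m/s.
Pipe area A = pi*D^2/4 = pi*0.472^2/4 = 0.175 m^2.
Q = A * V = 0.175 * 2.1499 = 0.3762 m^3/s.

0.3762


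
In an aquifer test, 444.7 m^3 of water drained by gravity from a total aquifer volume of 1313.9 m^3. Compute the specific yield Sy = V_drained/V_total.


Specific yield Sy = Volume drained / Total volume.
Sy = 444.7 / 1313.9
   = 0.3385.

0.3385


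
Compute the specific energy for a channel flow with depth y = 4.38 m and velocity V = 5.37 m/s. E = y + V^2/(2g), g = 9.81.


Specific energy E = y + V^2/(2g).
Velocity head = V^2/(2g) = 5.37^2 / (2*9.81) = 28.8369 / 19.62 = 1.4698 m.
E = 4.38 + 1.4698 = 5.8498 m.

5.8498


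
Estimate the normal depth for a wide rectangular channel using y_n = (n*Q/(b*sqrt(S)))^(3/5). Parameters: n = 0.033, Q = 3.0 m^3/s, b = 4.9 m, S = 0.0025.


We use the wide-channel approximation y_n = (n*Q/(b*sqrt(S)))^(3/5).
sqrt(S) = sqrt(0.0025) = 0.05.
Numerator: n*Q = 0.033 * 3.0 = 0.099.
Denominator: b*sqrt(S) = 4.9 * 0.05 = 0.245.
arg = 0.4041.
y_n = 0.4041^(3/5) = 0.5806 m.

0.5806


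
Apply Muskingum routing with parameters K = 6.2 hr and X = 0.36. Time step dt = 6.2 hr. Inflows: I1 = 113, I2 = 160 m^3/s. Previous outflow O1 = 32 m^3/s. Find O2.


Muskingum coefficients:
denom = 2*K*(1-X) + dt = 2*6.2*(1-0.36) + 6.2 = 14.136.
C0 = (dt - 2*K*X)/denom = (6.2 - 2*6.2*0.36)/14.136 = 0.1228.
C1 = (dt + 2*K*X)/denom = (6.2 + 2*6.2*0.36)/14.136 = 0.7544.
C2 = (2*K*(1-X) - dt)/denom = 0.1228.
O2 = C0*I2 + C1*I1 + C2*O1
   = 0.1228*160 + 0.7544*113 + 0.1228*32
   = 108.82 m^3/s.

108.82


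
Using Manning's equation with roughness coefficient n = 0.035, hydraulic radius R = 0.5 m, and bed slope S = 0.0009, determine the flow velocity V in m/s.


Manning's equation gives V = (1/n) * R^(2/3) * S^(1/2).
First, compute R^(2/3) = 0.5^(2/3) = 0.63.
Next, S^(1/2) = 0.0009^(1/2) = 0.03.
Then 1/n = 1/0.035 = 28.57.
V = 28.57 * 0.63 * 0.03 = 0.54 m/s.

0.54


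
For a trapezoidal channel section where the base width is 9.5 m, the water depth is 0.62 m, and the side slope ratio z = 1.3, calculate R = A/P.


For a trapezoidal section with side slope z:
A = (b + z*y)*y = (9.5 + 1.3*0.62)*0.62 = 6.39 m^2.
P = b + 2*y*sqrt(1 + z^2) = 9.5 + 2*0.62*sqrt(1 + 1.3^2) = 11.534 m.
R = A/P = 6.39 / 11.534 = 0.554 m.

0.554


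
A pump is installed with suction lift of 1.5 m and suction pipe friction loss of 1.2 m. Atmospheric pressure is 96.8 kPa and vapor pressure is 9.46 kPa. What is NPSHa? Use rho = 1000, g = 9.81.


NPSHa = p_atm/(rho*g) - z_s - hf_s - p_vap/(rho*g).
p_atm/(rho*g) = 96.8*1000 / (1000*9.81) = 9.867 m.
p_vap/(rho*g) = 9.46*1000 / (1000*9.81) = 0.964 m.
NPSHa = 9.867 - 1.5 - 1.2 - 0.964
      = 6.2 m.

6.2


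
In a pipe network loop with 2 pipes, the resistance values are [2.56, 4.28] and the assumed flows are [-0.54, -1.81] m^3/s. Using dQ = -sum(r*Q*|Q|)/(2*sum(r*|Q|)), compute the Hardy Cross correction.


Numerator terms (r*Q*|Q|): 2.56*-0.54*|-0.54| = -0.7465; 4.28*-1.81*|-1.81| = -14.0217.
Sum of numerator = -14.7682.
Denominator terms (r*|Q|): 2.56*|-0.54| = 1.3824; 4.28*|-1.81| = 7.7468.
2 * sum of denominator = 2 * 9.1292 = 18.2584.
dQ = --14.7682 / 18.2584 = 0.8088 m^3/s.

0.8088


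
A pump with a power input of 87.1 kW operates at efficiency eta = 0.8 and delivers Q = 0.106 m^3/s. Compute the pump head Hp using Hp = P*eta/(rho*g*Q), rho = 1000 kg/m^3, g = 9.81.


Pump head formula: Hp = P * eta / (rho * g * Q).
Numerator: P * eta = 87.1 * 1000 * 0.8 = 69680.0 W.
Denominator: rho * g * Q = 1000 * 9.81 * 0.106 = 1039.86.
Hp = 69680.0 / 1039.86 = 67.01 m.

67.01


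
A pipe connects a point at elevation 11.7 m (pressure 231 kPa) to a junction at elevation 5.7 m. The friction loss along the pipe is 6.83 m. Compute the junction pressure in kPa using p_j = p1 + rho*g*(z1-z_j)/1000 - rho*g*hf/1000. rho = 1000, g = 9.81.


Junction pressure: p_j = p1 + rho*g*(z1 - z_j)/1000 - rho*g*hf/1000.
Elevation term = 1000*9.81*(11.7 - 5.7)/1000 = 58.86 kPa.
Friction term = 1000*9.81*6.83/1000 = 67.002 kPa.
p_j = 231 + 58.86 - 67.002 = 222.86 kPa.

222.86


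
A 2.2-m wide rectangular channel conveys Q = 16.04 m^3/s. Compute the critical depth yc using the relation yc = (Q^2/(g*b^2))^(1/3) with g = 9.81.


Using yc = (Q^2 / (g * b^2))^(1/3):
Q^2 = 16.04^2 = 257.28.
g * b^2 = 9.81 * 2.2^2 = 9.81 * 4.84 = 47.48.
Q^2 / (g*b^2) = 257.28 / 47.48 = 5.4187.
yc = 5.4187^(1/3) = 1.7564 m.

1.7564


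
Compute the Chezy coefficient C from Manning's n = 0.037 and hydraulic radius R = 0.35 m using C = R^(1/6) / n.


The Chezy coefficient relates to Manning's n through C = R^(1/6) / n.
R^(1/6) = 0.35^(1/6) = 0.839482.
C = 0.839482 / 0.037 = 22.69 m^(1/2)/s.

22.69


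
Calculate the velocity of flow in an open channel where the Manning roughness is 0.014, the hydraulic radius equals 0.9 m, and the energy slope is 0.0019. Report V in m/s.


Manning's equation gives V = (1/n) * R^(2/3) * S^(1/2).
First, compute R^(2/3) = 0.9^(2/3) = 0.9322.
Next, S^(1/2) = 0.0019^(1/2) = 0.043589.
Then 1/n = 1/0.014 = 71.43.
V = 71.43 * 0.9322 * 0.043589 = 2.9023 m/s.

2.9023


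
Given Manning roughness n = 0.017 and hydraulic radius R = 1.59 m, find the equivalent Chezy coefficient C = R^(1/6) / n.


The Chezy coefficient relates to Manning's n through C = R^(1/6) / n.
R^(1/6) = 1.59^(1/6) = 1.080354.
C = 1.080354 / 0.017 = 63.55 m^(1/2)/s.

63.55


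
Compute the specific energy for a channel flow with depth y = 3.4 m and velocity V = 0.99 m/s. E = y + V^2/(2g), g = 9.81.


Specific energy E = y + V^2/(2g).
Velocity head = V^2/(2g) = 0.99^2 / (2*9.81) = 0.9801 / 19.62 = 0.05 m.
E = 3.4 + 0.05 = 3.45 m.

3.45


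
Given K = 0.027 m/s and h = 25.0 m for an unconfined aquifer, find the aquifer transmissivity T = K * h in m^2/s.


Transmissivity is defined as T = K * h.
T = 0.027 * 25.0
  = 0.675 m^2/s.

0.675


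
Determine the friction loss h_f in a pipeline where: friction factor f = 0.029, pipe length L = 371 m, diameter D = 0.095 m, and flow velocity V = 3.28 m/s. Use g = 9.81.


Darcy-Weisbach equation: h_f = f * (L/D) * V^2/(2g).
f * L/D = 0.029 * 371/0.095 = 113.2526.
V^2/(2g) = 3.28^2 / (2*9.81) = 10.7584 / 19.62 = 0.5483 m.
h_f = 113.2526 * 0.5483 = 62.101 m.

62.101


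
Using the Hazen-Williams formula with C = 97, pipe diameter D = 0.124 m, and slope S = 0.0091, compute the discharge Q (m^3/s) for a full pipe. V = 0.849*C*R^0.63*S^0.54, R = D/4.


For a full circular pipe, R = D/4 = 0.124/4 = 0.031 m.
V = 0.849 * 97 * 0.031^0.63 * 0.0091^0.54
  = 0.849 * 97 * 0.112088 * 0.079046
  = 0.7297 m/s.
Pipe area A = pi*D^2/4 = pi*0.124^2/4 = 0.0121 m^2.
Q = A * V = 0.0121 * 0.7297 = 0.0088 m^3/s.

0.0088


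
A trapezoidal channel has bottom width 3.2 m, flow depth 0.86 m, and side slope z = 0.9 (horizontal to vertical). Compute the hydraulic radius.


For a trapezoidal section with side slope z:
A = (b + z*y)*y = (3.2 + 0.9*0.86)*0.86 = 3.418 m^2.
P = b + 2*y*sqrt(1 + z^2) = 3.2 + 2*0.86*sqrt(1 + 0.9^2) = 5.514 m.
R = A/P = 3.418 / 5.514 = 0.6198 m.

0.6198


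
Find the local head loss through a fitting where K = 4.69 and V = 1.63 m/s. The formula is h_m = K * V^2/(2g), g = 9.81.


Minor loss formula: h_m = K * V^2/(2g).
V^2 = 1.63^2 = 2.6569.
V^2/(2g) = 2.6569 / 19.62 = 0.1354 m.
h_m = 4.69 * 0.1354 = 0.6351 m.

0.6351


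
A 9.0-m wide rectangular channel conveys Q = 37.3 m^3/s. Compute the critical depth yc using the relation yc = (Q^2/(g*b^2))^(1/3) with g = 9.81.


Using yc = (Q^2 / (g * b^2))^(1/3):
Q^2 = 37.3^2 = 1391.29.
g * b^2 = 9.81 * 9.0^2 = 9.81 * 81.0 = 794.61.
Q^2 / (g*b^2) = 1391.29 / 794.61 = 1.7509.
yc = 1.7509^(1/3) = 1.2053 m.

1.2053


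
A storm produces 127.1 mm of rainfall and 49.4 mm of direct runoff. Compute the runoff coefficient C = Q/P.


The runoff coefficient C = runoff depth / rainfall depth.
C = 49.4 / 127.1
  = 0.3887.

0.3887


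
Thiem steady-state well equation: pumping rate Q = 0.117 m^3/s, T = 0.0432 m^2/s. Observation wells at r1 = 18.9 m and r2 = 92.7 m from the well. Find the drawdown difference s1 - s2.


Thiem equation: s1 - s2 = Q/(2*pi*T) * ln(r2/r1).
ln(r2/r1) = ln(92.7/18.9) = 1.5902.
Q/(2*pi*T) = 0.117 / (2*pi*0.0432) = 0.117 / 0.2714 = 0.431.
s1 - s2 = 0.431 * 1.5902 = 0.6855 m.

0.6855


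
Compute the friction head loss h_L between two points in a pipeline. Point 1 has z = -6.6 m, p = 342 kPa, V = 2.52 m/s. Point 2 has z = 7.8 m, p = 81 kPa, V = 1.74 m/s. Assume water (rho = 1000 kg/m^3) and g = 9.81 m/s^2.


Total head at each section: H = z + p/(rho*g) + V^2/(2g).
H1 = -6.6 + 342*1000/(1000*9.81) + 2.52^2/(2*9.81)
   = -6.6 + 34.862 + 0.3237
   = 28.586 m.
H2 = 7.8 + 81*1000/(1000*9.81) + 1.74^2/(2*9.81)
   = 7.8 + 8.257 + 0.1543
   = 16.211 m.
h_L = H1 - H2 = 28.586 - 16.211 = 12.375 m.

12.375


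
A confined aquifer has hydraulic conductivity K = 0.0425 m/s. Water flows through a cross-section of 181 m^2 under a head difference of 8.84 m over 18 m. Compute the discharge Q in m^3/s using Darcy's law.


Darcy's law: Q = K * A * i, where i = dh/L.
Hydraulic gradient i = 8.84 / 18 = 0.491111.
Q = 0.0425 * 181 * 0.491111
  = 3.7779 m^3/s.

3.7779


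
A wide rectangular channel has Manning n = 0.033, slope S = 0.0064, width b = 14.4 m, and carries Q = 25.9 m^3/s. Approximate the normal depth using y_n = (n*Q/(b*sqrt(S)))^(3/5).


We use the wide-channel approximation y_n = (n*Q/(b*sqrt(S)))^(3/5).
sqrt(S) = sqrt(0.0064) = 0.08.
Numerator: n*Q = 0.033 * 25.9 = 0.8547.
Denominator: b*sqrt(S) = 14.4 * 0.08 = 1.152.
arg = 0.7419.
y_n = 0.7419^(3/5) = 0.836 m.

0.836


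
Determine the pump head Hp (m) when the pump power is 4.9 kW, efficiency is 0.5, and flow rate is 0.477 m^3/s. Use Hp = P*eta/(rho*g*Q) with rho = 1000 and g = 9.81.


Pump head formula: Hp = P * eta / (rho * g * Q).
Numerator: P * eta = 4.9 * 1000 * 0.5 = 2450.0 W.
Denominator: rho * g * Q = 1000 * 9.81 * 0.477 = 4679.37.
Hp = 2450.0 / 4679.37 = 0.52 m.

0.52


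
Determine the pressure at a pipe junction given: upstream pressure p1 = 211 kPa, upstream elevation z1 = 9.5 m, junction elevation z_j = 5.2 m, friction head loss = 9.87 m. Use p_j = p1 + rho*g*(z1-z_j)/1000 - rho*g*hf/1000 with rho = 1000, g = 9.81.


Junction pressure: p_j = p1 + rho*g*(z1 - z_j)/1000 - rho*g*hf/1000.
Elevation term = 1000*9.81*(9.5 - 5.2)/1000 = 42.183 kPa.
Friction term = 1000*9.81*9.87/1000 = 96.825 kPa.
p_j = 211 + 42.183 - 96.825 = 156.36 kPa.

156.36


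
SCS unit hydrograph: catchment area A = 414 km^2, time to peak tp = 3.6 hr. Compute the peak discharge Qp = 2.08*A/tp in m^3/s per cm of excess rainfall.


SCS formula: Qp = 2.08 * A / tp.
Qp = 2.08 * 414 / 3.6
   = 861.12 / 3.6
   = 239.2 m^3/s per cm.

239.2


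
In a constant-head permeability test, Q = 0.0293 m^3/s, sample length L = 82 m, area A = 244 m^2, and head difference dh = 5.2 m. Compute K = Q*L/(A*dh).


From K = Q*L / (A*dh):
Numerator: Q*L = 0.0293 * 82 = 2.4026.
Denominator: A*dh = 244 * 5.2 = 1268.8.
K = 2.4026 / 1268.8 = 0.001894 m/s.

0.001894


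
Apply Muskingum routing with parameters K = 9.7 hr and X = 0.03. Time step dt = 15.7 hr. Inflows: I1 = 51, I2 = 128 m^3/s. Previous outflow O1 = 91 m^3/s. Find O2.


Muskingum coefficients:
denom = 2*K*(1-X) + dt = 2*9.7*(1-0.03) + 15.7 = 34.518.
C0 = (dt - 2*K*X)/denom = (15.7 - 2*9.7*0.03)/34.518 = 0.438.
C1 = (dt + 2*K*X)/denom = (15.7 + 2*9.7*0.03)/34.518 = 0.4717.
C2 = (2*K*(1-X) - dt)/denom = 0.0903.
O2 = C0*I2 + C1*I1 + C2*O1
   = 0.438*128 + 0.4717*51 + 0.0903*91
   = 88.34 m^3/s.

88.34


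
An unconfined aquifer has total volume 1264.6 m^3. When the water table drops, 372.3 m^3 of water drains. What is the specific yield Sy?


Specific yield Sy = Volume drained / Total volume.
Sy = 372.3 / 1264.6
   = 0.2944.

0.2944


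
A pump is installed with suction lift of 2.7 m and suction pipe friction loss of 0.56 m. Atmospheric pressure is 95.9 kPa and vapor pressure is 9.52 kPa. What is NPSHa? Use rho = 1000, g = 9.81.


NPSHa = p_atm/(rho*g) - z_s - hf_s - p_vap/(rho*g).
p_atm/(rho*g) = 95.9*1000 / (1000*9.81) = 9.776 m.
p_vap/(rho*g) = 9.52*1000 / (1000*9.81) = 0.97 m.
NPSHa = 9.776 - 2.7 - 0.56 - 0.97
      = 5.55 m.

5.55


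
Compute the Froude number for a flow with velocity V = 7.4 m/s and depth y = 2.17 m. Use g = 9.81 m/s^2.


The Froude number is defined as Fr = V / sqrt(g*y).
g*y = 9.81 * 2.17 = 21.2877.
sqrt(g*y) = sqrt(21.2877) = 4.6139.
Fr = 7.4 / 4.6139 = 1.6039.

1.6039


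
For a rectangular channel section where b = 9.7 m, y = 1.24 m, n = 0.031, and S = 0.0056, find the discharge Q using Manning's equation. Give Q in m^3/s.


For a rectangular channel, the cross-sectional area A = b * y = 9.7 * 1.24 = 12.03 m^2.
The wetted perimeter P = b + 2y = 9.7 + 2*1.24 = 12.18 m.
Hydraulic radius R = A/P = 12.03/12.18 = 0.9875 m.
Velocity V = (1/n)*R^(2/3)*S^(1/2) = (1/0.031)*0.9875^(2/3)*0.0056^(1/2) = 2.3938 m/s.
Discharge Q = A * V = 12.03 * 2.3938 = 28.793 m^3/s.

28.793


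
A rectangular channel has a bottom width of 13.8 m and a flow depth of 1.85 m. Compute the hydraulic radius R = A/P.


For a rectangular section:
Flow area A = b * y = 13.8 * 1.85 = 25.53 m^2.
Wetted perimeter P = b + 2y = 13.8 + 2*1.85 = 17.5 m.
Hydraulic radius R = A/P = 25.53 / 17.5 = 1.4589 m.

1.4589


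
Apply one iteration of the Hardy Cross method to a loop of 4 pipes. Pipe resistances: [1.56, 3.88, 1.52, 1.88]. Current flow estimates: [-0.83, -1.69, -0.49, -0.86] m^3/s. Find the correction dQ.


Numerator terms (r*Q*|Q|): 1.56*-0.83*|-0.83| = -1.0747; 3.88*-1.69*|-1.69| = -11.0817; 1.52*-0.49*|-0.49| = -0.365; 1.88*-0.86*|-0.86| = -1.3904.
Sum of numerator = -13.9118.
Denominator terms (r*|Q|): 1.56*|-0.83| = 1.2948; 3.88*|-1.69| = 6.5572; 1.52*|-0.49| = 0.7448; 1.88*|-0.86| = 1.6168.
2 * sum of denominator = 2 * 10.2136 = 20.4272.
dQ = --13.9118 / 20.4272 = 0.681 m^3/s.

0.681


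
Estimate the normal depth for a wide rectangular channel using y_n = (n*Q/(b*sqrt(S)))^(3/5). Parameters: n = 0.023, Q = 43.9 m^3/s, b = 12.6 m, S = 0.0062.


We use the wide-channel approximation y_n = (n*Q/(b*sqrt(S)))^(3/5).
sqrt(S) = sqrt(0.0062) = 0.07874.
Numerator: n*Q = 0.023 * 43.9 = 1.0097.
Denominator: b*sqrt(S) = 12.6 * 0.07874 = 0.992124.
arg = 1.0177.
y_n = 1.0177^(3/5) = 1.0106 m.

1.0106


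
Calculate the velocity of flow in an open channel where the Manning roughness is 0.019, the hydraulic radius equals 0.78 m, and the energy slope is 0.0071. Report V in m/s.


Manning's equation gives V = (1/n) * R^(2/3) * S^(1/2).
First, compute R^(2/3) = 0.78^(2/3) = 0.8474.
Next, S^(1/2) = 0.0071^(1/2) = 0.084261.
Then 1/n = 1/0.019 = 52.63.
V = 52.63 * 0.8474 * 0.084261 = 3.7578 m/s.

3.7578


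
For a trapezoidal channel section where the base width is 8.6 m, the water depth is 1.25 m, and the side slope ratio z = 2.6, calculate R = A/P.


For a trapezoidal section with side slope z:
A = (b + z*y)*y = (8.6 + 2.6*1.25)*1.25 = 14.812 m^2.
P = b + 2*y*sqrt(1 + z^2) = 8.6 + 2*1.25*sqrt(1 + 2.6^2) = 15.564 m.
R = A/P = 14.812 / 15.564 = 0.9517 m.

0.9517


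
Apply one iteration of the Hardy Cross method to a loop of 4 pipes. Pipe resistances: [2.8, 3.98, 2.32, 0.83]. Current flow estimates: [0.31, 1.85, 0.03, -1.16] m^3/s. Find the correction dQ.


Numerator terms (r*Q*|Q|): 2.8*0.31*|0.31| = 0.2691; 3.98*1.85*|1.85| = 13.6216; 2.32*0.03*|0.03| = 0.0021; 0.83*-1.16*|-1.16| = -1.1168.
Sum of numerator = 12.7759.
Denominator terms (r*|Q|): 2.8*|0.31| = 0.868; 3.98*|1.85| = 7.363; 2.32*|0.03| = 0.0696; 0.83*|-1.16| = 0.9628.
2 * sum of denominator = 2 * 9.2634 = 18.5268.
dQ = -12.7759 / 18.5268 = -0.6896 m^3/s.

-0.6896


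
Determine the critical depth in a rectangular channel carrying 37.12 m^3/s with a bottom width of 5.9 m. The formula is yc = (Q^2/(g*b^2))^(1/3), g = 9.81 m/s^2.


Using yc = (Q^2 / (g * b^2))^(1/3):
Q^2 = 37.12^2 = 1377.89.
g * b^2 = 9.81 * 5.9^2 = 9.81 * 34.81 = 341.49.
Q^2 / (g*b^2) = 1377.89 / 341.49 = 4.0349.
yc = 4.0349^(1/3) = 1.592 m.

1.592


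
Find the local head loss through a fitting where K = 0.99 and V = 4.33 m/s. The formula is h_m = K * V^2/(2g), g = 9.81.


Minor loss formula: h_m = K * V^2/(2g).
V^2 = 4.33^2 = 18.7489.
V^2/(2g) = 18.7489 / 19.62 = 0.9556 m.
h_m = 0.99 * 0.9556 = 0.946 m.

0.946


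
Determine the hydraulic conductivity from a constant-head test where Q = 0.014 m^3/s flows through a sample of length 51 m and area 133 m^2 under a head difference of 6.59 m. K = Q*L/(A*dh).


From K = Q*L / (A*dh):
Numerator: Q*L = 0.014 * 51 = 0.714.
Denominator: A*dh = 133 * 6.59 = 876.47.
K = 0.714 / 876.47 = 0.000815 m/s.

0.000815


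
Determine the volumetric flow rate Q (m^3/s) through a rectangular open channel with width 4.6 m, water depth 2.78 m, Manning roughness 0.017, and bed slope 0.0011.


For a rectangular channel, the cross-sectional area A = b * y = 4.6 * 2.78 = 12.79 m^2.
The wetted perimeter P = b + 2y = 4.6 + 2*2.78 = 10.16 m.
Hydraulic radius R = A/P = 12.79/10.16 = 1.2587 m.
Velocity V = (1/n)*R^(2/3)*S^(1/2) = (1/0.017)*1.2587^(2/3)*0.0011^(1/2) = 2.2743 m/s.
Discharge Q = A * V = 12.79 * 2.2743 = 29.084 m^3/s.

29.084


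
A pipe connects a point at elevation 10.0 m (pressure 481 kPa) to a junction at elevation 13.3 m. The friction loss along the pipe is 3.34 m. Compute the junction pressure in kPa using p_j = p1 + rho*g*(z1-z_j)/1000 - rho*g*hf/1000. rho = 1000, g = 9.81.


Junction pressure: p_j = p1 + rho*g*(z1 - z_j)/1000 - rho*g*hf/1000.
Elevation term = 1000*9.81*(10.0 - 13.3)/1000 = -32.373 kPa.
Friction term = 1000*9.81*3.34/1000 = 32.765 kPa.
p_j = 481 + -32.373 - 32.765 = 415.86 kPa.

415.86


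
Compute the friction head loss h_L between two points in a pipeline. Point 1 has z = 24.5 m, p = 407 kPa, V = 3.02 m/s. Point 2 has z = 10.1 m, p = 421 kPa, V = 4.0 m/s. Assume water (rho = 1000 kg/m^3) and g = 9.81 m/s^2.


Total head at each section: H = z + p/(rho*g) + V^2/(2g).
H1 = 24.5 + 407*1000/(1000*9.81) + 3.02^2/(2*9.81)
   = 24.5 + 41.488 + 0.4649
   = 66.453 m.
H2 = 10.1 + 421*1000/(1000*9.81) + 4.0^2/(2*9.81)
   = 10.1 + 42.915 + 0.8155
   = 53.831 m.
h_L = H1 - H2 = 66.453 - 53.831 = 12.622 m.

12.622


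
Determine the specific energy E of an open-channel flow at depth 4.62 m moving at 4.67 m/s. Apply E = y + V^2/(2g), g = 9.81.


Specific energy E = y + V^2/(2g).
Velocity head = V^2/(2g) = 4.67^2 / (2*9.81) = 21.8089 / 19.62 = 1.1116 m.
E = 4.62 + 1.1116 = 5.7316 m.

5.7316


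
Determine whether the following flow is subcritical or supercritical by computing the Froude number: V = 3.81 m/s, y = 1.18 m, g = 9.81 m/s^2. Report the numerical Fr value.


The Froude number is defined as Fr = V / sqrt(g*y).
g*y = 9.81 * 1.18 = 11.5758.
sqrt(g*y) = sqrt(11.5758) = 3.4023.
Fr = 3.81 / 3.4023 = 1.1198.
Since Fr > 1, the flow is supercritical.

1.1198


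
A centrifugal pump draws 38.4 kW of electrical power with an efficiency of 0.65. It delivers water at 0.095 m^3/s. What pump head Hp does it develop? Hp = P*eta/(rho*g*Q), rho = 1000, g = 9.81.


Pump head formula: Hp = P * eta / (rho * g * Q).
Numerator: P * eta = 38.4 * 1000 * 0.65 = 24960.0 W.
Denominator: rho * g * Q = 1000 * 9.81 * 0.095 = 931.95.
Hp = 24960.0 / 931.95 = 26.78 m.

26.78


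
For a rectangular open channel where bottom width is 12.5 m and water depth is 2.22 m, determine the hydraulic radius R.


For a rectangular section:
Flow area A = b * y = 12.5 * 2.22 = 27.75 m^2.
Wetted perimeter P = b + 2y = 12.5 + 2*2.22 = 16.94 m.
Hydraulic radius R = A/P = 27.75 / 16.94 = 1.6381 m.

1.6381


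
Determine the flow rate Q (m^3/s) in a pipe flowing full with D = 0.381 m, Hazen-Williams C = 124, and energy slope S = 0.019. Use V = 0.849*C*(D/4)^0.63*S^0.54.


For a full circular pipe, R = D/4 = 0.381/4 = 0.0953 m.
V = 0.849 * 124 * 0.0953^0.63 * 0.019^0.54
  = 0.849 * 124 * 0.227345 * 0.117632
  = 2.8154 m/s.
Pipe area A = pi*D^2/4 = pi*0.381^2/4 = 0.114 m^2.
Q = A * V = 0.114 * 2.8154 = 0.321 m^3/s.

0.321


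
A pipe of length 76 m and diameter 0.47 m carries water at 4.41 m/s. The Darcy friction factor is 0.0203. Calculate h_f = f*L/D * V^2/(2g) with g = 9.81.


Darcy-Weisbach equation: h_f = f * (L/D) * V^2/(2g).
f * L/D = 0.0203 * 76/0.47 = 3.2826.
V^2/(2g) = 4.41^2 / (2*9.81) = 19.4481 / 19.62 = 0.9912 m.
h_f = 3.2826 * 0.9912 = 3.254 m.

3.254


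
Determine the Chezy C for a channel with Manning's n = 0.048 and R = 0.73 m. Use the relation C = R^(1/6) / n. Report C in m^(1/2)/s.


The Chezy coefficient relates to Manning's n through C = R^(1/6) / n.
R^(1/6) = 0.73^(1/6) = 0.9489.
C = 0.9489 / 0.048 = 19.77 m^(1/2)/s.

19.77


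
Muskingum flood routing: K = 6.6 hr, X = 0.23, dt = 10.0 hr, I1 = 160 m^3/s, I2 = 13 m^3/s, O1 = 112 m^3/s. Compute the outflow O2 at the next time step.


Muskingum coefficients:
denom = 2*K*(1-X) + dt = 2*6.6*(1-0.23) + 10.0 = 20.164.
C0 = (dt - 2*K*X)/denom = (10.0 - 2*6.6*0.23)/20.164 = 0.3454.
C1 = (dt + 2*K*X)/denom = (10.0 + 2*6.6*0.23)/20.164 = 0.6465.
C2 = (2*K*(1-X) - dt)/denom = 0.0081.
O2 = C0*I2 + C1*I1 + C2*O1
   = 0.3454*13 + 0.6465*160 + 0.0081*112
   = 108.84 m^3/s.

108.84


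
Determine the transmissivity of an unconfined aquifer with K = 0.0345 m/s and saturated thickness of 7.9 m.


Transmissivity is defined as T = K * h.
T = 0.0345 * 7.9
  = 0.2726 m^2/s.

0.2726


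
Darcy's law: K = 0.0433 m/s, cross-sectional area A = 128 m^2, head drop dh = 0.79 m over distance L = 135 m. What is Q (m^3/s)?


Darcy's law: Q = K * A * i, where i = dh/L.
Hydraulic gradient i = 0.79 / 135 = 0.005852.
Q = 0.0433 * 128 * 0.005852
  = 0.0324 m^3/s.

0.0324


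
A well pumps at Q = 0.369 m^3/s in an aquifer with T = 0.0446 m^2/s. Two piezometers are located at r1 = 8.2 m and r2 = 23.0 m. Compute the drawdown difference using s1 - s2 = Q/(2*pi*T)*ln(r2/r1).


Thiem equation: s1 - s2 = Q/(2*pi*T) * ln(r2/r1).
ln(r2/r1) = ln(23.0/8.2) = 1.0314.
Q/(2*pi*T) = 0.369 / (2*pi*0.0446) = 0.369 / 0.2802 = 1.3168.
s1 - s2 = 1.3168 * 1.0314 = 1.3581 m.

1.3581


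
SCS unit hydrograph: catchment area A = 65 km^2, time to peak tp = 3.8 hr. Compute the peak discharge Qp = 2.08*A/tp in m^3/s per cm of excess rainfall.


SCS formula: Qp = 2.08 * A / tp.
Qp = 2.08 * 65 / 3.8
   = 135.2 / 3.8
   = 35.58 m^3/s per cm.

35.58


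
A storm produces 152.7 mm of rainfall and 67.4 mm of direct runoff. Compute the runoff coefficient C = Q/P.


The runoff coefficient C = runoff depth / rainfall depth.
C = 67.4 / 152.7
  = 0.4414.

0.4414


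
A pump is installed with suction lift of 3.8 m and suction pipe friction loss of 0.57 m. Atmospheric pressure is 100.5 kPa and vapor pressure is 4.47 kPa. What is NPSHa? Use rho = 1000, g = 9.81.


NPSHa = p_atm/(rho*g) - z_s - hf_s - p_vap/(rho*g).
p_atm/(rho*g) = 100.5*1000 / (1000*9.81) = 10.245 m.
p_vap/(rho*g) = 4.47*1000 / (1000*9.81) = 0.456 m.
NPSHa = 10.245 - 3.8 - 0.57 - 0.456
      = 5.42 m.

5.42


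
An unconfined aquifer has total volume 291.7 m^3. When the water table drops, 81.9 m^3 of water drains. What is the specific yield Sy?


Specific yield Sy = Volume drained / Total volume.
Sy = 81.9 / 291.7
   = 0.2808.

0.2808


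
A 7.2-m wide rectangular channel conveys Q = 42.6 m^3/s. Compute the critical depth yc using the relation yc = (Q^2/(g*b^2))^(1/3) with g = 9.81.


Using yc = (Q^2 / (g * b^2))^(1/3):
Q^2 = 42.6^2 = 1814.76.
g * b^2 = 9.81 * 7.2^2 = 9.81 * 51.84 = 508.55.
Q^2 / (g*b^2) = 1814.76 / 508.55 = 3.5685.
yc = 3.5685^(1/3) = 1.5281 m.

1.5281


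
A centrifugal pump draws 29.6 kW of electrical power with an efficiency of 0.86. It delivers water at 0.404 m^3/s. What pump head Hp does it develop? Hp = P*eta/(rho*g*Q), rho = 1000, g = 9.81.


Pump head formula: Hp = P * eta / (rho * g * Q).
Numerator: P * eta = 29.6 * 1000 * 0.86 = 25456.0 W.
Denominator: rho * g * Q = 1000 * 9.81 * 0.404 = 3963.24.
Hp = 25456.0 / 3963.24 = 6.42 m.

6.42


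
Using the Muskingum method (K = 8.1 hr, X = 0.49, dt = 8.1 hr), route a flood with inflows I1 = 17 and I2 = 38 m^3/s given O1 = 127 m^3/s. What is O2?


Muskingum coefficients:
denom = 2*K*(1-X) + dt = 2*8.1*(1-0.49) + 8.1 = 16.362.
C0 = (dt - 2*K*X)/denom = (8.1 - 2*8.1*0.49)/16.362 = 0.0099.
C1 = (dt + 2*K*X)/denom = (8.1 + 2*8.1*0.49)/16.362 = 0.9802.
C2 = (2*K*(1-X) - dt)/denom = 0.0099.
O2 = C0*I2 + C1*I1 + C2*O1
   = 0.0099*38 + 0.9802*17 + 0.0099*127
   = 18.3 m^3/s.

18.3


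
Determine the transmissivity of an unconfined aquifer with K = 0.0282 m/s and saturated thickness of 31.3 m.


Transmissivity is defined as T = K * h.
T = 0.0282 * 31.3
  = 0.8827 m^2/s.

0.8827


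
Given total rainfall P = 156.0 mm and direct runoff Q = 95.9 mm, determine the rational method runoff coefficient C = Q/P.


The runoff coefficient C = runoff depth / rainfall depth.
C = 95.9 / 156.0
  = 0.6147.

0.6147


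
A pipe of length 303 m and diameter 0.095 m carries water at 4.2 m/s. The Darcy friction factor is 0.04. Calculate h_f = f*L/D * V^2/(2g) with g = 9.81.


Darcy-Weisbach equation: h_f = f * (L/D) * V^2/(2g).
f * L/D = 0.04 * 303/0.095 = 127.5789.
V^2/(2g) = 4.2^2 / (2*9.81) = 17.64 / 19.62 = 0.8991 m.
h_f = 127.5789 * 0.8991 = 114.704 m.

114.704


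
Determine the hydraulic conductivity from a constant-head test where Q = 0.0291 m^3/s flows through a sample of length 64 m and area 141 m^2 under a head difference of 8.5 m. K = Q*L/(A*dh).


From K = Q*L / (A*dh):
Numerator: Q*L = 0.0291 * 64 = 1.8624.
Denominator: A*dh = 141 * 8.5 = 1198.5.
K = 1.8624 / 1198.5 = 0.001554 m/s.

0.001554


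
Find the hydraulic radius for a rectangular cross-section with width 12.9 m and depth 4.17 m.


For a rectangular section:
Flow area A = b * y = 12.9 * 4.17 = 53.79 m^2.
Wetted perimeter P = b + 2y = 12.9 + 2*4.17 = 21.24 m.
Hydraulic radius R = A/P = 53.79 / 21.24 = 2.5326 m.

2.5326


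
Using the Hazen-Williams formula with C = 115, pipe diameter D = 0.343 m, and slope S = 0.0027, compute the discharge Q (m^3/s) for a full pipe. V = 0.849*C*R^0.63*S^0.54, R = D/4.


For a full circular pipe, R = D/4 = 0.343/4 = 0.0858 m.
V = 0.849 * 115 * 0.0858^0.63 * 0.0027^0.54
  = 0.849 * 115 * 0.212783 * 0.041014
  = 0.8521 m/s.
Pipe area A = pi*D^2/4 = pi*0.343^2/4 = 0.0924 m^2.
Q = A * V = 0.0924 * 0.8521 = 0.0787 m^3/s.

0.0787


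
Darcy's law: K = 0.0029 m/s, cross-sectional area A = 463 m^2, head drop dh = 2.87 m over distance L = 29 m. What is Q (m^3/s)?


Darcy's law: Q = K * A * i, where i = dh/L.
Hydraulic gradient i = 2.87 / 29 = 0.098966.
Q = 0.0029 * 463 * 0.098966
  = 0.1329 m^3/s.

0.1329


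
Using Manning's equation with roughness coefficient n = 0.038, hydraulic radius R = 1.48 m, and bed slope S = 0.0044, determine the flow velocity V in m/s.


Manning's equation gives V = (1/n) * R^(2/3) * S^(1/2).
First, compute R^(2/3) = 1.48^(2/3) = 1.2987.
Next, S^(1/2) = 0.0044^(1/2) = 0.066332.
Then 1/n = 1/0.038 = 26.32.
V = 26.32 * 1.2987 * 0.066332 = 2.267 m/s.

2.267


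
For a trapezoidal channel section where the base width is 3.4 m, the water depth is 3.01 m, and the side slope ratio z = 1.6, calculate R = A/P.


For a trapezoidal section with side slope z:
A = (b + z*y)*y = (3.4 + 1.6*3.01)*3.01 = 24.73 m^2.
P = b + 2*y*sqrt(1 + z^2) = 3.4 + 2*3.01*sqrt(1 + 1.6^2) = 14.759 m.
R = A/P = 24.73 / 14.759 = 1.6757 m.

1.6757


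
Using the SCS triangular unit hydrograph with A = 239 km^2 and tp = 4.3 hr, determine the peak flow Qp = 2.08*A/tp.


SCS formula: Qp = 2.08 * A / tp.
Qp = 2.08 * 239 / 4.3
   = 497.12 / 4.3
   = 115.61 m^3/s per cm.

115.61


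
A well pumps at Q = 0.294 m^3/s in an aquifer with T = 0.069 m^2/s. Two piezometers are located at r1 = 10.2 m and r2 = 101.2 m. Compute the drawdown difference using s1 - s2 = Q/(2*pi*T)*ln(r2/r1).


Thiem equation: s1 - s2 = Q/(2*pi*T) * ln(r2/r1).
ln(r2/r1) = ln(101.2/10.2) = 2.2947.
Q/(2*pi*T) = 0.294 / (2*pi*0.069) = 0.294 / 0.4335 = 0.6781.
s1 - s2 = 0.6781 * 2.2947 = 1.5561 m.

1.5561


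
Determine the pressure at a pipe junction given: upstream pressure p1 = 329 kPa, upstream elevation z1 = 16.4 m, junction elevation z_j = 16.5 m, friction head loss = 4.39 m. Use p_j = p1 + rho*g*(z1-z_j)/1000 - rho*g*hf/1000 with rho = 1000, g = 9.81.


Junction pressure: p_j = p1 + rho*g*(z1 - z_j)/1000 - rho*g*hf/1000.
Elevation term = 1000*9.81*(16.4 - 16.5)/1000 = -0.981 kPa.
Friction term = 1000*9.81*4.39/1000 = 43.066 kPa.
p_j = 329 + -0.981 - 43.066 = 284.95 kPa.

284.95


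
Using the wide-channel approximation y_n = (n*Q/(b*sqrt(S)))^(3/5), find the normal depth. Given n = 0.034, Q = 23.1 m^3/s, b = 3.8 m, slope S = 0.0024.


We use the wide-channel approximation y_n = (n*Q/(b*sqrt(S)))^(3/5).
sqrt(S) = sqrt(0.0024) = 0.04899.
Numerator: n*Q = 0.034 * 23.1 = 0.7854.
Denominator: b*sqrt(S) = 3.8 * 0.04899 = 0.186162.
arg = 4.2189.
y_n = 4.2189^(3/5) = 2.372 m.

2.372


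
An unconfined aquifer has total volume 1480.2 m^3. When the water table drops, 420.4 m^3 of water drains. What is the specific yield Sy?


Specific yield Sy = Volume drained / Total volume.
Sy = 420.4 / 1480.2
   = 0.284.

0.284


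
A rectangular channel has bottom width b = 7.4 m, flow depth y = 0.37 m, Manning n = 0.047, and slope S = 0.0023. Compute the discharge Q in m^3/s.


For a rectangular channel, the cross-sectional area A = b * y = 7.4 * 0.37 = 2.74 m^2.
The wetted perimeter P = b + 2y = 7.4 + 2*0.37 = 8.14 m.
Hydraulic radius R = A/P = 2.74/8.14 = 0.3364 m.
Velocity V = (1/n)*R^(2/3)*S^(1/2) = (1/0.047)*0.3364^(2/3)*0.0023^(1/2) = 0.4935 m/s.
Discharge Q = A * V = 2.74 * 0.4935 = 1.351 m^3/s.

1.351


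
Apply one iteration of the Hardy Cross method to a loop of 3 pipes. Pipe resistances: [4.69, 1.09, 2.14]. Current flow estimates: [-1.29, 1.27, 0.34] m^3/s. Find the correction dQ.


Numerator terms (r*Q*|Q|): 4.69*-1.29*|-1.29| = -7.8046; 1.09*1.27*|1.27| = 1.7581; 2.14*0.34*|0.34| = 0.2474.
Sum of numerator = -5.7992.
Denominator terms (r*|Q|): 4.69*|-1.29| = 6.0501; 1.09*|1.27| = 1.3843; 2.14*|0.34| = 0.7276.
2 * sum of denominator = 2 * 8.162 = 16.324.
dQ = --5.7992 / 16.324 = 0.3553 m^3/s.

0.3553


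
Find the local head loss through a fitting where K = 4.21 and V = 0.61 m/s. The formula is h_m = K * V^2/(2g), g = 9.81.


Minor loss formula: h_m = K * V^2/(2g).
V^2 = 0.61^2 = 0.3721.
V^2/(2g) = 0.3721 / 19.62 = 0.019 m.
h_m = 4.21 * 0.019 = 0.0798 m.

0.0798


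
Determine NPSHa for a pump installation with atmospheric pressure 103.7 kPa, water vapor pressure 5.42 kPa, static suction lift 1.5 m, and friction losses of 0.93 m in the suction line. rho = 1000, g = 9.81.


NPSHa = p_atm/(rho*g) - z_s - hf_s - p_vap/(rho*g).
p_atm/(rho*g) = 103.7*1000 / (1000*9.81) = 10.571 m.
p_vap/(rho*g) = 5.42*1000 / (1000*9.81) = 0.552 m.
NPSHa = 10.571 - 1.5 - 0.93 - 0.552
      = 7.59 m.

7.59


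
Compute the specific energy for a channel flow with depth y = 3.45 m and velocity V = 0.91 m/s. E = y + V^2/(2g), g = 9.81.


Specific energy E = y + V^2/(2g).
Velocity head = V^2/(2g) = 0.91^2 / (2*9.81) = 0.8281 / 19.62 = 0.0422 m.
E = 3.45 + 0.0422 = 3.4922 m.

3.4922


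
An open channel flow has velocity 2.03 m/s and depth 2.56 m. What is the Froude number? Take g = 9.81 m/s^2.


The Froude number is defined as Fr = V / sqrt(g*y).
g*y = 9.81 * 2.56 = 25.1136.
sqrt(g*y) = sqrt(25.1136) = 5.0113.
Fr = 2.03 / 5.0113 = 0.4051.

0.4051


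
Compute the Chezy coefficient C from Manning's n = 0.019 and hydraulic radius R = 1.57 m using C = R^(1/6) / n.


The Chezy coefficient relates to Manning's n through C = R^(1/6) / n.
R^(1/6) = 1.57^(1/6) = 1.078077.
C = 1.078077 / 0.019 = 56.74 m^(1/2)/s.

56.74


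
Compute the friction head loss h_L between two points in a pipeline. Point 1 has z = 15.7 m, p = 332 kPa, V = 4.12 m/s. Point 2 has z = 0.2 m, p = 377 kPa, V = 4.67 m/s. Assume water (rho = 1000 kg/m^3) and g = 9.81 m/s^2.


Total head at each section: H = z + p/(rho*g) + V^2/(2g).
H1 = 15.7 + 332*1000/(1000*9.81) + 4.12^2/(2*9.81)
   = 15.7 + 33.843 + 0.8652
   = 50.408 m.
H2 = 0.2 + 377*1000/(1000*9.81) + 4.67^2/(2*9.81)
   = 0.2 + 38.43 + 1.1116
   = 39.742 m.
h_L = H1 - H2 = 50.408 - 39.742 = 10.666 m.

10.666


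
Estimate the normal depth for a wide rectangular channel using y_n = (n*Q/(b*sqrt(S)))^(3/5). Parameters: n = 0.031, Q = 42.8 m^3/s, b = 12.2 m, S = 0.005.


We use the wide-channel approximation y_n = (n*Q/(b*sqrt(S)))^(3/5).
sqrt(S) = sqrt(0.005) = 0.070711.
Numerator: n*Q = 0.031 * 42.8 = 1.3268.
Denominator: b*sqrt(S) = 12.2 * 0.070711 = 0.862674.
arg = 1.538.
y_n = 1.538^(3/5) = 1.2947 m.

1.2947


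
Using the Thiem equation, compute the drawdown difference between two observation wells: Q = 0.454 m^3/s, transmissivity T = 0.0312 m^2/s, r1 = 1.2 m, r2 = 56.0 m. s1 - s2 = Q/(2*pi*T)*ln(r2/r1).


Thiem equation: s1 - s2 = Q/(2*pi*T) * ln(r2/r1).
ln(r2/r1) = ln(56.0/1.2) = 3.843.
Q/(2*pi*T) = 0.454 / (2*pi*0.0312) = 0.454 / 0.196 = 2.3159.
s1 - s2 = 2.3159 * 3.843 = 8.9001 m.

8.9001


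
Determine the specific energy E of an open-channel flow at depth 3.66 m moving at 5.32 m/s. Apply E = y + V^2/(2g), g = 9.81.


Specific energy E = y + V^2/(2g).
Velocity head = V^2/(2g) = 5.32^2 / (2*9.81) = 28.3024 / 19.62 = 1.4425 m.
E = 3.66 + 1.4425 = 5.1025 m.

5.1025


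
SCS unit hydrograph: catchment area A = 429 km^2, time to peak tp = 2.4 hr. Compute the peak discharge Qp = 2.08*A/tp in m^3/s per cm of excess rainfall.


SCS formula: Qp = 2.08 * A / tp.
Qp = 2.08 * 429 / 2.4
   = 892.32 / 2.4
   = 371.8 m^3/s per cm.

371.8


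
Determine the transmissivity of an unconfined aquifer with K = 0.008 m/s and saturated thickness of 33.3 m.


Transmissivity is defined as T = K * h.
T = 0.008 * 33.3
  = 0.2664 m^2/s.

0.2664


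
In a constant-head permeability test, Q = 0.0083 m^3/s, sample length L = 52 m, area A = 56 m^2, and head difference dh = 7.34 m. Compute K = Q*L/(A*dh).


From K = Q*L / (A*dh):
Numerator: Q*L = 0.0083 * 52 = 0.4316.
Denominator: A*dh = 56 * 7.34 = 411.04.
K = 0.4316 / 411.04 = 0.00105 m/s.

0.00105


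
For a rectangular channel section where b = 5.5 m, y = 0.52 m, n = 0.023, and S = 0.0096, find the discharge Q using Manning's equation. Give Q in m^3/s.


For a rectangular channel, the cross-sectional area A = b * y = 5.5 * 0.52 = 2.86 m^2.
The wetted perimeter P = b + 2y = 5.5 + 2*0.52 = 6.54 m.
Hydraulic radius R = A/P = 2.86/6.54 = 0.4373 m.
Velocity V = (1/n)*R^(2/3)*S^(1/2) = (1/0.023)*0.4373^(2/3)*0.0096^(1/2) = 2.4543 m/s.
Discharge Q = A * V = 2.86 * 2.4543 = 7.019 m^3/s.

7.019


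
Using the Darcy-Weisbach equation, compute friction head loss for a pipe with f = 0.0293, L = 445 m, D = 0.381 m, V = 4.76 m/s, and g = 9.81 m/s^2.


Darcy-Weisbach equation: h_f = f * (L/D) * V^2/(2g).
f * L/D = 0.0293 * 445/0.381 = 34.2218.
V^2/(2g) = 4.76^2 / (2*9.81) = 22.6576 / 19.62 = 1.1548 m.
h_f = 34.2218 * 1.1548 = 39.52 m.

39.52


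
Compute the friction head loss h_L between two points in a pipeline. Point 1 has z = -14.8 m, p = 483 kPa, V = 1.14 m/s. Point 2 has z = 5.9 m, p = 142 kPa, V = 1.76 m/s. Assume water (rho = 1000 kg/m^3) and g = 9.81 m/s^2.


Total head at each section: H = z + p/(rho*g) + V^2/(2g).
H1 = -14.8 + 483*1000/(1000*9.81) + 1.14^2/(2*9.81)
   = -14.8 + 49.235 + 0.0662
   = 34.502 m.
H2 = 5.9 + 142*1000/(1000*9.81) + 1.76^2/(2*9.81)
   = 5.9 + 14.475 + 0.1579
   = 20.533 m.
h_L = H1 - H2 = 34.502 - 20.533 = 13.969 m.

13.969
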